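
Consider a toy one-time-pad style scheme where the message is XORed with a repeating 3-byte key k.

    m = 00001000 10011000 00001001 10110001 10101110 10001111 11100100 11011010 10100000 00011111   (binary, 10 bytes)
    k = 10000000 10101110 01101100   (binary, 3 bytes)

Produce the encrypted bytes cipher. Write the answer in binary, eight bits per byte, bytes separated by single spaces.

The 3-byte key repeats, so the effective keystream is 80 ae 6c 80 ae 6c 80 ae 6c 80.
byte 0: 08 ^ 80 = 88
byte 1: 98 ^ ae = 36
byte 2: 09 ^ 6c = 65
byte 3: b1 ^ 80 = 31
byte 4: ae ^ ae = 00
byte 5: 8f ^ 6c = e3
byte 6: e4 ^ 80 = 64
byte 7: da ^ ae = 74
byte 8: a0 ^ 6c = cc
byte 9: 1f ^ 80 = 9f

10001000 00110110 01100101 00110001 00000000 11100011 01100100 01110100 11001100 10011111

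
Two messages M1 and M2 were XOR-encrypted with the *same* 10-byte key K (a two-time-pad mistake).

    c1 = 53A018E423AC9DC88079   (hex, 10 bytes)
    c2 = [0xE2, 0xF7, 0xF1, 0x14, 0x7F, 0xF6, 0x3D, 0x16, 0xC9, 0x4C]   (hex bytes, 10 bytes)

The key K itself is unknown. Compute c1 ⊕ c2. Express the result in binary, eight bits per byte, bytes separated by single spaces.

10110001 01010111 11101001 11110000 01011100 01011010 10100000 11011110 01001001 00110101

c1 ⊕ c2 = (M1 ⊕ K) ⊕ (M2 ⊕ K) = M1 ⊕ M2 — the shared key cancels under XOR.
53 ^ e2 = b1
a0 ^ f7 = 57
18 ^ f1 = e9
e4 ^ 14 = f0
23 ^ 7f = 5c
ac ^ f6 = 5a
9d ^ 3d = a0
c8 ^ 16 = de
80 ^ c9 = 49
79 ^ 4c = 35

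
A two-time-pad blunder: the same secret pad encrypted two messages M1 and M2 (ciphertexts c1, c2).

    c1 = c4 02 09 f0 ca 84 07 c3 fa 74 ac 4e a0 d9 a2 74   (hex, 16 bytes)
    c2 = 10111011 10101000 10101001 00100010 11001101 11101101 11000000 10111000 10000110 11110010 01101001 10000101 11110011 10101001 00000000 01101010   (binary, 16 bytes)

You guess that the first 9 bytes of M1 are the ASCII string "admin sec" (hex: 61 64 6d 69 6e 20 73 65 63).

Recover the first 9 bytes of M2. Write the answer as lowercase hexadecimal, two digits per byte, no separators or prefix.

1ececdbb6949b41e1f

First, c1 ⊕ c2 = (M1 ⊕ K) ⊕ (M2 ⊕ K) = M1 ⊕ M2, so the key drops out. Then M2 = (M1 ⊕ M2) ⊕ M1 over the first 9 bytes.
byte 0: (c4 ^ bb) ^ 61 = 7f ^ 61 = 1e
byte 1: (02 ^ a8) ^ 64 = aa ^ 64 = ce
byte 2: (09 ^ a9) ^ 6d = a0 ^ 6d = cd
byte 3: (f0 ^ 22) ^ 69 = d2 ^ 69 = bb
byte 4: (ca ^ cd) ^ 6e = 07 ^ 6e = 69
byte 5: (84 ^ ed) ^ 20 = 69 ^ 20 = 49
byte 6: (07 ^ c0) ^ 73 = c7 ^ 73 = b4
byte 7: (c3 ^ b8) ^ 65 = 7b ^ 65 = 1e
byte 8: (fa ^ 86) ^ 63 = 7c ^ 63 = 1f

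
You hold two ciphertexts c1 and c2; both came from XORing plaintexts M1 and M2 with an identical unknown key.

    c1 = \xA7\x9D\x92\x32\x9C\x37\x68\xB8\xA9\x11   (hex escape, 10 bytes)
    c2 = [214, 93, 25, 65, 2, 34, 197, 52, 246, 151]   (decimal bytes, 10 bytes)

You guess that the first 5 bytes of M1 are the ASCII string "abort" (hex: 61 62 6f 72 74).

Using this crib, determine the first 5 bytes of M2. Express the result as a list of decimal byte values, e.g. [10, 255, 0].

First, c1 ⊕ c2 = (M1 ⊕ K) ⊕ (M2 ⊕ K) = M1 ⊕ M2, so the key drops out. Then M2 = (M1 ⊕ M2) ⊕ M1 over the first 5 bytes.
byte 0: (a7 ⊕ d6) ⊕ 61 = 71 ⊕ 61 = 10
byte 1: (9d ⊕ 5d) ⊕ 62 = c0 ⊕ 62 = a2
byte 2: (92 ⊕ 19) ⊕ 6f = 8b ⊕ 6f = e4
byte 3: (32 ⊕ 41) ⊕ 72 = 73 ⊕ 72 = 01
byte 4: (9c ⊕ 02) ⊕ 74 = 9e ⊕ 74 = ea

[16, 162, 228, 1, 234]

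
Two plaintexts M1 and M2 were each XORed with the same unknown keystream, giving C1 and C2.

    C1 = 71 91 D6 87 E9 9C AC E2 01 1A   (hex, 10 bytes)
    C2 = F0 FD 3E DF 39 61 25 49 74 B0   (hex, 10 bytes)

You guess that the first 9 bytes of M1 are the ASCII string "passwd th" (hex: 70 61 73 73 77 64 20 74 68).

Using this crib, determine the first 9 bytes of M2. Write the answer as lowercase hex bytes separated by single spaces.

f1 0d 9b 2b a7 99 a9 df 1d

First, C1 ⊕ C2 = (M1 ⊕ K) ⊕ (M2 ⊕ K) = M1 ⊕ M2, so the key drops out. Then M2 = (M1 ⊕ M2) ⊕ M1 over the first 9 bytes.
byte 0: (71 ^ f0) ^ 70 = 81 ^ 70 = f1
byte 1: (91 ^ fd) ^ 61 = 6c ^ 61 = 0d
byte 2: (d6 ^ 3e) ^ 73 = e8 ^ 73 = 9b
byte 3: (87 ^ df) ^ 73 = 58 ^ 73 = 2b
byte 4: (e9 ^ 39) ^ 77 = d0 ^ 77 = a7
byte 5: (9c ^ 61) ^ 64 = fd ^ 64 = 99
byte 6: (ac ^ 25) ^ 20 = 89 ^ 20 = a9
byte 7: (e2 ^ 49) ^ 74 = ab ^ 74 = df
byte 8: (01 ^ 74) ^ 68 = 75 ^ 68 = 1d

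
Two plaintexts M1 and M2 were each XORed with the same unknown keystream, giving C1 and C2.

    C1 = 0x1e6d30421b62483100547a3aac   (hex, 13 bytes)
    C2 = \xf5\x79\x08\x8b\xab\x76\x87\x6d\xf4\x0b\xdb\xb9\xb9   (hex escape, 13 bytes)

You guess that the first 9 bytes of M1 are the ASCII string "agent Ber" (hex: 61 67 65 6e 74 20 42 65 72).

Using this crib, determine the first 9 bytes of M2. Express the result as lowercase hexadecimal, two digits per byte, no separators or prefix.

8a735da7c4348d3986

First, C1 ⊕ C2 = (M1 ⊕ K) ⊕ (M2 ⊕ K) = M1 ⊕ M2, so the key drops out. Then M2 = (M1 ⊕ M2) ⊕ M1 over the first 9 bytes.
byte 0: (1e ⊕ f5) ⊕ 61 = eb ⊕ 61 = 8a
byte 1: (6d ⊕ 79) ⊕ 67 = 14 ⊕ 67 = 73
byte 2: (30 ⊕ 08) ⊕ 65 = 38 ⊕ 65 = 5d
byte 3: (42 ⊕ 8b) ⊕ 6e = c9 ⊕ 6e = a7
byte 4: (1b ⊕ ab) ⊕ 74 = b0 ⊕ 74 = c4
byte 5: (62 ⊕ 76) ⊕ 20 = 14 ⊕ 20 = 34
byte 6: (48 ⊕ 87) ⊕ 42 = cf ⊕ 42 = 8d
byte 7: (31 ⊕ 6d) ⊕ 65 = 5c ⊕ 65 = 39
byte 8: (00 ⊕ f4) ⊕ 72 = f4 ⊕ 72 = 86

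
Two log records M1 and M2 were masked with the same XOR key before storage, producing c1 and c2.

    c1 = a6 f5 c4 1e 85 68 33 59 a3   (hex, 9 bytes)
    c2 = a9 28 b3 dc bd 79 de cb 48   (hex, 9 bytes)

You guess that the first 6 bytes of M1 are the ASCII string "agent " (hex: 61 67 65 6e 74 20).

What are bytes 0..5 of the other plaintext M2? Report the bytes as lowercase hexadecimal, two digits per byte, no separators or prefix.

First, c1 ⊕ c2 = (M1 ⊕ K) ⊕ (M2 ⊕ K) = M1 ⊕ M2, so the key drops out. Then M2 = (M1 ⊕ M2) ⊕ M1 over the first 6 bytes.
byte 0: (a6 XOR a9) XOR 61 = 0f XOR 61 = 6e
byte 1: (f5 XOR 28) XOR 67 = dd XOR 67 = ba
byte 2: (c4 XOR b3) XOR 65 = 77 XOR 65 = 12
byte 3: (1e XOR dc) XOR 6e = c2 XOR 6e = ac
byte 4: (85 XOR bd) XOR 74 = 38 XOR 74 = 4c
byte 5: (68 XOR 79) XOR 20 = 11 XOR 20 = 31

6eba12ac4c31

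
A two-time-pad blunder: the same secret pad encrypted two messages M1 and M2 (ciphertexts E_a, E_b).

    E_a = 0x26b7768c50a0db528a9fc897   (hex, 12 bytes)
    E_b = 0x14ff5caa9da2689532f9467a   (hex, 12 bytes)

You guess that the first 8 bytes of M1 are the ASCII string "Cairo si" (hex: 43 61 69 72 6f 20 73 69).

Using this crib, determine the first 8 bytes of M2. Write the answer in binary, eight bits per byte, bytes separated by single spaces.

01110001 00101001 01000011 01010100 10100010 00100010 11000000 10101110

First, E_a ⊕ E_b = (M1 ⊕ K) ⊕ (M2 ⊕ K) = M1 ⊕ M2, so the key drops out. Then M2 = (M1 ⊕ M2) ⊕ M1 over the first 8 bytes.
byte 0: (26 xor 14) xor 43 = 32 xor 43 = 71
byte 1: (b7 xor ff) xor 61 = 48 xor 61 = 29
byte 2: (76 xor 5c) xor 69 = 2a xor 69 = 43
byte 3: (8c xor aa) xor 72 = 26 xor 72 = 54
byte 4: (50 xor 9d) xor 6f = cd xor 6f = a2
byte 5: (a0 xor a2) xor 20 = 02 xor 20 = 22
byte 6: (db xor 68) xor 73 = b3 xor 73 = c0
byte 7: (52 xor 95) xor 69 = c7 xor 69 = ae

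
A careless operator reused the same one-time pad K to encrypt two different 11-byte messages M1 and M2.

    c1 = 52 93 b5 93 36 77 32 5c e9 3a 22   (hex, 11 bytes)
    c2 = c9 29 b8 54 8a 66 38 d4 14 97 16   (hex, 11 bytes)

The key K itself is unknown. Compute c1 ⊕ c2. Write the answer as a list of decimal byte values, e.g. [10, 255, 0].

c1 ⊕ c2 = (M1 ⊕ K) ⊕ (M2 ⊕ K) = M1 ⊕ M2 — the shared key cancels under XOR.
byte 0: 52 ⊕ c9 = 9b
byte 1: 93 ⊕ 29 = ba
byte 2: b5 ⊕ b8 = 0d
byte 3: 93 ⊕ 54 = c7
byte 4: 36 ⊕ 8a = bc
byte 5: 77 ⊕ 66 = 11
byte 6: 32 ⊕ 38 = 0a
byte 7: 5c ⊕ d4 = 88
byte 8: e9 ⊕ 14 = fd
byte 9: 3a ⊕ 97 = ad
byte 10: 22 ⊕ 16 = 34

[155, 186, 13, 199, 188, 17, 10, 136, 253, 173, 52]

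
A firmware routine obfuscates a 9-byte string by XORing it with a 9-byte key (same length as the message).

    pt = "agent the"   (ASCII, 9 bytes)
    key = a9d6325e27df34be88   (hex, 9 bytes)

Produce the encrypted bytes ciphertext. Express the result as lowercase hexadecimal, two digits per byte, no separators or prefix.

c8b1573053ff40d6ed

byte 0: 61 XOR a9 = c8
byte 1: 67 XOR d6 = b1
byte 2: 65 XOR 32 = 57
byte 3: 6e XOR 5e = 30
byte 4: 74 XOR 27 = 53
byte 5: 20 XOR df = ff
byte 6: 74 XOR 34 = 40
byte 7: 68 XOR be = d6
byte 8: 65 XOR 88 = ed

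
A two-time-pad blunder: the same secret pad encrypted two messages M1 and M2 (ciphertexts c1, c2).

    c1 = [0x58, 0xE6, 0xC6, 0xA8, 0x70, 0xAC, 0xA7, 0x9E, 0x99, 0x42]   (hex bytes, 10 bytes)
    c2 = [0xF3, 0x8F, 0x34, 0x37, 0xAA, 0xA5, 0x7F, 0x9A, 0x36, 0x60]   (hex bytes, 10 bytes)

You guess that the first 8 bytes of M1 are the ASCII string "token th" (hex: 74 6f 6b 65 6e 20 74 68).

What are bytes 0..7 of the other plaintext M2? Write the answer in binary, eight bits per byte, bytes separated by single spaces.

11011111 00000110 10011001 11111010 10110100 00101001 10101100 01101100

First, c1 ⊕ c2 = (M1 ⊕ K) ⊕ (M2 ⊕ K) = M1 ⊕ M2, so the key drops out. Then M2 = (M1 ⊕ M2) ⊕ M1 over the first 8 bytes.
byte 0: (58 ^ f3) ^ 74 = ab ^ 74 = df
byte 1: (e6 ^ 8f) ^ 6f = 69 ^ 6f = 06
byte 2: (c6 ^ 34) ^ 6b = f2 ^ 6b = 99
byte 3: (a8 ^ 37) ^ 65 = 9f ^ 65 = fa
byte 4: (70 ^ aa) ^ 6e = da ^ 6e = b4
byte 5: (ac ^ a5) ^ 20 = 09 ^ 20 = 29
byte 6: (a7 ^ 7f) ^ 74 = d8 ^ 74 = ac
byte 7: (9e ^ 9a) ^ 68 = 04 ^ 68 = 6c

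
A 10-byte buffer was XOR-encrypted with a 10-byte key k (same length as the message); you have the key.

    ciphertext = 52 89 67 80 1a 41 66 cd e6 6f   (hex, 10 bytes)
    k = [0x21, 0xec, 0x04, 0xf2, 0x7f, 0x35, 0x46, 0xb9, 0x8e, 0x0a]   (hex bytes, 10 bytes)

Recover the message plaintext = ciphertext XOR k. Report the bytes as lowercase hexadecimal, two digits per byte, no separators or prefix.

73656372657420746865

XOR is its own inverse, so applying the key byte-wise gives the result directly.
01010010 XOR 00100001 = 01110011
10001001 XOR 11101100 = 01100101
01100111 XOR 00000100 = 01100011
10000000 XOR 11110010 = 01110010
00011010 XOR 01111111 = 01100101
01000001 XOR 00110101 = 01110100
01100110 XOR 01000110 = 00100000
11001101 XOR 10111001 = 01110100
11100110 XOR 10001110 = 01101000
01101111 XOR 00001010 = 01100101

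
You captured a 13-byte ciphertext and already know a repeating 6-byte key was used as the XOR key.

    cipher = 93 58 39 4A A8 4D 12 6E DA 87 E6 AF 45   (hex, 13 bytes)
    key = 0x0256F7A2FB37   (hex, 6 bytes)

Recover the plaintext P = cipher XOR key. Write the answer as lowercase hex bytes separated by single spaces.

The 6-byte key repeats, so the effective keystream is 02 56 f7 a2 fb 37 02 56 f7 a2 fb 37 02.
byte 0: 147 xor   2 = 145
byte 1:  88 xor  86 =  14
byte 2:  57 xor 247 = 206
byte 3:  74 xor 162 = 232
byte 4: 168 xor 251 =  83
byte 5:  77 xor  55 = 122
byte 6:  18 xor   2 =  16
byte 7: 110 xor  86 =  56
byte 8: 218 xor 247 =  45
byte 9: 135 xor 162 =  37
byte 10: 230 xor 251 =  29
byte 11: 175 xor  55 = 152
byte 12:  69 xor   2 =  71

91 0e ce e8 53 7a 10 38 2d 25 1d 98 47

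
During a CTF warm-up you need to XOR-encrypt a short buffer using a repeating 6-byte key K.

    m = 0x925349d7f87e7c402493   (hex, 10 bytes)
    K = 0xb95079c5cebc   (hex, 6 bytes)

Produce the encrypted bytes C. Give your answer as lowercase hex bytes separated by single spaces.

The 6-byte key repeats, so the effective keystream is b9 50 79 c5 ce bc b9 50 79 c5.
byte 0: 92 xor b9 = 2b
byte 1: 53 xor 50 = 03
byte 2: 49 xor 79 = 30
byte 3: d7 xor c5 = 12
byte 4: f8 xor ce = 36
byte 5: 7e xor bc = c2
byte 6: 7c xor b9 = c5
byte 7: 40 xor 50 = 10
byte 8: 24 xor 79 = 5d
byte 9: 93 xor c5 = 56

2b 03 30 12 36 c2 c5 10 5d 56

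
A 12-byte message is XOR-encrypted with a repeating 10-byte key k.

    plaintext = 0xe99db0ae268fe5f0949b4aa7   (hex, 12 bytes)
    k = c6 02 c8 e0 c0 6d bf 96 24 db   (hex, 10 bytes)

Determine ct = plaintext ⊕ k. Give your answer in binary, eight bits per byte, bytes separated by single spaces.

00101111 10011111 01111000 01001110 11100110 11100010 01011010 01100110 10110000 01000000 10001100 10100101

The 10-byte key repeats, so the effective keystream is c6 02 c8 e0 c0 6d bf 96 24 db c6 02.
byte 0: 11101001 XOR 11000110 = 00101111
byte 1: 10011101 XOR 00000010 = 10011111
byte 2: 10110000 XOR 11001000 = 01111000
byte 3: 10101110 XOR 11100000 = 01001110
byte 4: 00100110 XOR 11000000 = 11100110
byte 5: 10001111 XOR 01101101 = 11100010
byte 6: 11100101 XOR 10111111 = 01011010
byte 7: 11110000 XOR 10010110 = 01100110
byte 8: 10010100 XOR 00100100 = 10110000
byte 9: 10011011 XOR 11011011 = 01000000
byte 10: 01001010 XOR 11000110 = 10001100
byte 11: 10100111 XOR 00000010 = 10100101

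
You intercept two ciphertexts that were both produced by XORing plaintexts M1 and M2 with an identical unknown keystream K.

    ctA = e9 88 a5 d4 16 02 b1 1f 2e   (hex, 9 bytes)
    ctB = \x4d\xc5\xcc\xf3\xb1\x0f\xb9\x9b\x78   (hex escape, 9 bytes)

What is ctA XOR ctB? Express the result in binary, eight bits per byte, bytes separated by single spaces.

ctA ⊕ ctB = (M1 ⊕ K) ⊕ (M2 ⊕ K) = M1 ⊕ M2 — the shared key cancels under XOR.
11101001 ^ 01001101 = 10100100
10001000 ^ 11000101 = 01001101
10100101 ^ 11001100 = 01101001
11010100 ^ 11110011 = 00100111
00010110 ^ 10110001 = 10100111
00000010 ^ 00001111 = 00001101
10110001 ^ 10111001 = 00001000
00011111 ^ 10011011 = 10000100
00101110 ^ 01111000 = 01010110

10100100 01001101 01101001 00100111 10100111 00001101 00001000 10000100 01010110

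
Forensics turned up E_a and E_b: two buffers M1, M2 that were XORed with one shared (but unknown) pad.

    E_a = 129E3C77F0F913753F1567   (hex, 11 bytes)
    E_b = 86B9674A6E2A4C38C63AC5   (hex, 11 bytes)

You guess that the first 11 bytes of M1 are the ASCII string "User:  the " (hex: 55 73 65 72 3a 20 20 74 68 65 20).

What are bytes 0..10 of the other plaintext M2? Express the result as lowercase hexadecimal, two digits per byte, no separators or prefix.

First, E_a ⊕ E_b = (M1 ⊕ K) ⊕ (M2 ⊕ K) = M1 ⊕ M2, so the key drops out. Then M2 = (M1 ⊕ M2) ⊕ M1 over the first 11 bytes.
byte 0: (12 ^ 86) ^ 55 = 94 ^ 55 = c1
byte 1: (9e ^ b9) ^ 73 = 27 ^ 73 = 54
byte 2: (3c ^ 67) ^ 65 = 5b ^ 65 = 3e
byte 3: (77 ^ 4a) ^ 72 = 3d ^ 72 = 4f
byte 4: (f0 ^ 6e) ^ 3a = 9e ^ 3a = a4
byte 5: (f9 ^ 2a) ^ 20 = d3 ^ 20 = f3
byte 6: (13 ^ 4c) ^ 20 = 5f ^ 20 = 7f
byte 7: (75 ^ 38) ^ 74 = 4d ^ 74 = 39
byte 8: (3f ^ c6) ^ 68 = f9 ^ 68 = 91
byte 9: (15 ^ 3a) ^ 65 = 2f ^ 65 = 4a
byte 10: (67 ^ c5) ^ 20 = a2 ^ 20 = 82

c1543e4fa4f37f39914a82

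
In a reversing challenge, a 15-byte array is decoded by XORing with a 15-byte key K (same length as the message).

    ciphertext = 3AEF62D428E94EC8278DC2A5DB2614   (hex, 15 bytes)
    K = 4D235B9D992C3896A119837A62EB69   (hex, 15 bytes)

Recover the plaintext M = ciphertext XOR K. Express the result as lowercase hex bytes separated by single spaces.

77 cc 39 49 b1 c5 76 5e 86 94 41 df b9 cd 7d

XOR is its own inverse, so applying the key byte-wise gives the result directly.
byte 0:  58 ^  77 = 119
byte 1: 239 ^  35 = 204
byte 2:  98 ^  91 =  57
byte 3: 212 ^ 157 =  73
byte 4:  40 ^ 153 = 177
byte 5: 233 ^  44 = 197
byte 6:  78 ^  56 = 118
byte 7: 200 ^ 150 =  94
byte 8:  39 ^ 161 = 134
byte 9: 141 ^  25 = 148
byte 10: 194 ^ 131 =  65
byte 11: 165 ^ 122 = 223
byte 12: 219 ^  98 = 185
byte 13:  38 ^ 235 = 205
byte 14:  20 ^ 105 = 125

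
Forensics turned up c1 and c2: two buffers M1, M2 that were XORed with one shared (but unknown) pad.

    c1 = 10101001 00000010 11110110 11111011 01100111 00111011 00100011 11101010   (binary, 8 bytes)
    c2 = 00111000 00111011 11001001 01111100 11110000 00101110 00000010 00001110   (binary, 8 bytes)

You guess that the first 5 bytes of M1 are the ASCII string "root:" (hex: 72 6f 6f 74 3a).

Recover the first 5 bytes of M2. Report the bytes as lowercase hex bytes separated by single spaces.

e3 56 50 f3 ad

First, c1 ⊕ c2 = (M1 ⊕ K) ⊕ (M2 ⊕ K) = M1 ⊕ M2, so the key drops out. Then M2 = (M1 ⊕ M2) ⊕ M1 over the first 5 bytes.
byte 0: (a9 xor 38) xor 72 = 91 xor 72 = e3
byte 1: (02 xor 3b) xor 6f = 39 xor 6f = 56
byte 2: (f6 xor c9) xor 6f = 3f xor 6f = 50
byte 3: (fb xor 7c) xor 74 = 87 xor 74 = f3
byte 4: (67 xor f0) xor 3a = 97 xor 3a = ad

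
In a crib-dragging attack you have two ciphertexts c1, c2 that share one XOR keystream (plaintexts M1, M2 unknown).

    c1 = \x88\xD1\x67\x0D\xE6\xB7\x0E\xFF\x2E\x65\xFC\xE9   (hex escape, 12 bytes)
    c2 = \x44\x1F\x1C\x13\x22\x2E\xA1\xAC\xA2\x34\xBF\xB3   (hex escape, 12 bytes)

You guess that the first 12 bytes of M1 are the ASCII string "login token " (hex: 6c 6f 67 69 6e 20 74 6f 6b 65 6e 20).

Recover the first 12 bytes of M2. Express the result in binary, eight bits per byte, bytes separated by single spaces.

10100000 10100001 00011100 01110111 10101010 10111001 11011011 00111100 11100111 00110100 00101101 01111010

First, c1 ⊕ c2 = (M1 ⊕ K) ⊕ (M2 ⊕ K) = M1 ⊕ M2, so the key drops out. Then M2 = (M1 ⊕ M2) ⊕ M1 over the first 12 bytes.
byte 0: (88 XOR 44) XOR 6c = cc XOR 6c = a0
byte 1: (d1 XOR 1f) XOR 6f = ce XOR 6f = a1
byte 2: (67 XOR 1c) XOR 67 = 7b XOR 67 = 1c
byte 3: (0d XOR 13) XOR 69 = 1e XOR 69 = 77
byte 4: (e6 XOR 22) XOR 6e = c4 XOR 6e = aa
byte 5: (b7 XOR 2e) XOR 20 = 99 XOR 20 = b9
byte 6: (0e XOR a1) XOR 74 = af XOR 74 = db
byte 7: (ff XOR ac) XOR 6f = 53 XOR 6f = 3c
byte 8: (2e XOR a2) XOR 6b = 8c XOR 6b = e7
byte 9: (65 XOR 34) XOR 65 = 51 XOR 65 = 34
byte 10: (fc XOR bf) XOR 6e = 43 XOR 6e = 2d
byte 11: (e9 XOR b3) XOR 20 = 5a XOR 20 = 7a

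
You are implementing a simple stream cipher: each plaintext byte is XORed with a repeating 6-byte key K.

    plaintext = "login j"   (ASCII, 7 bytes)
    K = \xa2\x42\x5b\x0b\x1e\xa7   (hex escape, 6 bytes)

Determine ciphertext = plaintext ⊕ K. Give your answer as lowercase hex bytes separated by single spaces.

ce 2d 3c 62 70 87 c8

The 6-byte key repeats, so the effective keystream is a2 42 5b 0b 1e a7 a2.
byte 0: 6c xor a2 = ce
byte 1: 6f xor 42 = 2d
byte 2: 67 xor 5b = 3c
byte 3: 69 xor 0b = 62
byte 4: 6e xor 1e = 70
byte 5: 20 xor a7 = 87
byte 6: 6a xor a2 = c8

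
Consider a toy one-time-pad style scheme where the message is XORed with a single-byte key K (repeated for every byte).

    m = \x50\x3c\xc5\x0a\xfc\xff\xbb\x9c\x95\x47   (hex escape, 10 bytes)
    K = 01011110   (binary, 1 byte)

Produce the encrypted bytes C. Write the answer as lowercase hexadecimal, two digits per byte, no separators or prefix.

0e629b54a2a1e5c2cb19

The 1-byte key repeats, so the effective keystream is 5e 5e 5e 5e 5e 5e 5e 5e 5e 5e.
byte 0: 50 XOR 5e = 0e
byte 1: 3c XOR 5e = 62
byte 2: c5 XOR 5e = 9b
byte 3: 0a XOR 5e = 54
byte 4: fc XOR 5e = a2
byte 5: ff XOR 5e = a1
byte 6: bb XOR 5e = e5
byte 7: 9c XOR 5e = c2
byte 8: 95 XOR 5e = cb
byte 9: 47 XOR 5e = 19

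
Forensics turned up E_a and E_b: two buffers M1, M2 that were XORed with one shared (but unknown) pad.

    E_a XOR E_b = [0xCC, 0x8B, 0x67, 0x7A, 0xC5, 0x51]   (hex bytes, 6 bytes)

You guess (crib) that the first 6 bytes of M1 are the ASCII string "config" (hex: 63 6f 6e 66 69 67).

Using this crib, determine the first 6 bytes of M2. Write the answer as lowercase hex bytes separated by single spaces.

Since E_a ⊕ E_b = M1 ⊕ M2, XORing with the guessed M1 bytes yields the corresponding M2 bytes: M2 = (E_a ⊕ E_b) ⊕ M1.
11001100 ⊕ 01100011 = 10101111
10001011 ⊕ 01101111 = 11100100
01100111 ⊕ 01101110 = 00001001
01111010 ⊕ 01100110 = 00011100
11000101 ⊕ 01101001 = 10101100
01010001 ⊕ 01100111 = 00110110

af e4 09 1c ac 36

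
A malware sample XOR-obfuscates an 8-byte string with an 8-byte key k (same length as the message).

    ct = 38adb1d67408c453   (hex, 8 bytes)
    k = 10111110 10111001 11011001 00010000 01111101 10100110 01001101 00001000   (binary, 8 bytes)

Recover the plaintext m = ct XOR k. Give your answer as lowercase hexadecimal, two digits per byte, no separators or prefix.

XOR is its own inverse, so applying the key byte-wise gives the result directly.
 56 ^ 190 = 134
173 ^ 185 =  20
177 ^ 217 = 104
214 ^  16 = 198
116 ^ 125 =   9
  8 ^ 166 = 174
196 ^  77 = 137
 83 ^   8 =  91

861468c609ae895b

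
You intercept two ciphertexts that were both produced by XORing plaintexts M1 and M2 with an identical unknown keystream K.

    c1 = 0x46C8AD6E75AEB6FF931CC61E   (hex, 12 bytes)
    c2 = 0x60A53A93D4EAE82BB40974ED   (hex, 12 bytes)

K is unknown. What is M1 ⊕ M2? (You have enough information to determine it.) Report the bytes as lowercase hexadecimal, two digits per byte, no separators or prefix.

266d97fda1445ed42715b2f3

c1 ⊕ c2 = (M1 ⊕ K) ⊕ (M2 ⊕ K) = M1 ⊕ M2 — the shared key cancels under XOR.
byte 0:  70 ⊕  96 =  38
byte 1: 200 ⊕ 165 = 109
byte 2: 173 ⊕  58 = 151
byte 3: 110 ⊕ 147 = 253
byte 4: 117 ⊕ 212 = 161
byte 5: 174 ⊕ 234 =  68
byte 6: 182 ⊕ 232 =  94
byte 7: 255 ⊕  43 = 212
byte 8: 147 ⊕ 180 =  39
byte 9:  28 ⊕   9 =  21
byte 10: 198 ⊕ 116 = 178
byte 11:  30 ⊕ 237 = 243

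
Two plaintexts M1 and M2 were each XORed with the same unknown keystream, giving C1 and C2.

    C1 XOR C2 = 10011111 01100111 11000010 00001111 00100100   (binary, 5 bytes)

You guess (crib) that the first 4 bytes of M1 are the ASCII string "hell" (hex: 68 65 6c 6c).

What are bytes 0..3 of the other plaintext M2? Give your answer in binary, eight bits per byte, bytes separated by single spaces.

11110111 00000010 10101110 01100011

Since C1 ⊕ C2 = M1 ⊕ M2, XORing with the guessed M1 bytes yields the corresponding M2 bytes: M2 = (C1 ⊕ C2) ⊕ M1.
10011111 xor 01101000 = 11110111
01100111 xor 01100101 = 00000010
11000010 xor 01101100 = 10101110
00001111 xor 01101100 = 01100011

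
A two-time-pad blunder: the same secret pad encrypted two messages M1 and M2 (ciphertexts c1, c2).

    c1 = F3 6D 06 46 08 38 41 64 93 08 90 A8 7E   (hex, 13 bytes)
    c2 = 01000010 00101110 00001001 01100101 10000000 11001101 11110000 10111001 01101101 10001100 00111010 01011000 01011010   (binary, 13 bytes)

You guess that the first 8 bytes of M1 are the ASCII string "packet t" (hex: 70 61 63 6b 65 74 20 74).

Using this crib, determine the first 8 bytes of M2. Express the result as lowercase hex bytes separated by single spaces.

First, c1 ⊕ c2 = (M1 ⊕ K) ⊕ (M2 ⊕ K) = M1 ⊕ M2, so the key drops out. Then M2 = (M1 ⊕ M2) ⊕ M1 over the first 8 bytes.
byte 0: (f3 ⊕ 42) ⊕ 70 = b1 ⊕ 70 = c1
byte 1: (6d ⊕ 2e) ⊕ 61 = 43 ⊕ 61 = 22
byte 2: (06 ⊕ 09) ⊕ 63 = 0f ⊕ 63 = 6c
byte 3: (46 ⊕ 65) ⊕ 6b = 23 ⊕ 6b = 48
byte 4: (08 ⊕ 80) ⊕ 65 = 88 ⊕ 65 = ed
byte 5: (38 ⊕ cd) ⊕ 74 = f5 ⊕ 74 = 81
byte 6: (41 ⊕ f0) ⊕ 20 = b1 ⊕ 20 = 91
byte 7: (64 ⊕ b9) ⊕ 74 = dd ⊕ 74 = a9

c1 22 6c 48 ed 81 91 a9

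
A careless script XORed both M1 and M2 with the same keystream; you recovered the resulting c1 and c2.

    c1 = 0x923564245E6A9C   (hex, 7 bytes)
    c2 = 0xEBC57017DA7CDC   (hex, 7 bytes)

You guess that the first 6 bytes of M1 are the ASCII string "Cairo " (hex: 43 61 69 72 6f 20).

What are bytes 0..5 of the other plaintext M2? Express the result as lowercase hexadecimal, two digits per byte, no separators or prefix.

First, c1 ⊕ c2 = (M1 ⊕ K) ⊕ (M2 ⊕ K) = M1 ⊕ M2, so the key drops out. Then M2 = (M1 ⊕ M2) ⊕ M1 over the first 6 bytes.
byte 0: (92 ^ eb) ^ 43 = 79 ^ 43 = 3a
byte 1: (35 ^ c5) ^ 61 = f0 ^ 61 = 91
byte 2: (64 ^ 70) ^ 69 = 14 ^ 69 = 7d
byte 3: (24 ^ 17) ^ 72 = 33 ^ 72 = 41
byte 4: (5e ^ da) ^ 6f = 84 ^ 6f = eb
byte 5: (6a ^ 7c) ^ 20 = 16 ^ 20 = 36

3a917d41eb36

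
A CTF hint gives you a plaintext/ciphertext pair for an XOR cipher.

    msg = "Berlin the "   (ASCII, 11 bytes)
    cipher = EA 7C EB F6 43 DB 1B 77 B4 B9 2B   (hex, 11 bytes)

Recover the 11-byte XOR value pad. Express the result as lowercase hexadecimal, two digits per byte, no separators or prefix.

Since cipher = msg ⊕ pad, XORing both sides with msg gives pad = msg ⊕ cipher.
01000010 xor 11101010 = 10101000
01100101 xor 01111100 = 00011001
01110010 xor 11101011 = 10011001
01101100 xor 11110110 = 10011010
01101001 xor 01000011 = 00101010
01101110 xor 11011011 = 10110101
00100000 xor 00011011 = 00111011
01110100 xor 01110111 = 00000011
01101000 xor 10110100 = 11011100
01100101 xor 10111001 = 11011100
00100000 xor 00101011 = 00001011

a819999a2ab53b03dcdc0b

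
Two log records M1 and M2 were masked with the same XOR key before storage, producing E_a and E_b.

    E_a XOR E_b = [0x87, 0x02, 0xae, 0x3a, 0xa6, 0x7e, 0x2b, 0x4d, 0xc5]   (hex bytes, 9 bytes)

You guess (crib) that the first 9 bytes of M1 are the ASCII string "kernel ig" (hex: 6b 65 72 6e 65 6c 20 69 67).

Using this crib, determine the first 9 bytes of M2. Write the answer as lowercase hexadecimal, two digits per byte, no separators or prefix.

ec67dc54c3120b24a2

Since E_a ⊕ E_b = M1 ⊕ M2, XORing with the guessed M1 bytes yields the corresponding M2 bytes: M2 = (E_a ⊕ E_b) ⊕ M1.
87 XOR 6b = ec
02 XOR 65 = 67
ae XOR 72 = dc
3a XOR 6e = 54
a6 XOR 65 = c3
7e XOR 6c = 12
2b XOR 20 = 0b
4d XOR 69 = 24
c5 XOR 67 = a2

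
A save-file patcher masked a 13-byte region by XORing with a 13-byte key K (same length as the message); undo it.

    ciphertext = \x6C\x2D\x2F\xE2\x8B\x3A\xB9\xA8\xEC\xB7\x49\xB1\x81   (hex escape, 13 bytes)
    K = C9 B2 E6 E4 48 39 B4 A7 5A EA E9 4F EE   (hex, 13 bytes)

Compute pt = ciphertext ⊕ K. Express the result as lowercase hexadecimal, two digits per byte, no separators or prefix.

byte 0: 6c XOR c9 = a5
byte 1: 2d XOR b2 = 9f
byte 2: 2f XOR e6 = c9
byte 3: e2 XOR e4 = 06
byte 4: 8b XOR 48 = c3
byte 5: 3a XOR 39 = 03
byte 6: b9 XOR b4 = 0d
byte 7: a8 XOR a7 = 0f
byte 8: ec XOR 5a = b6
byte 9: b7 XOR ea = 5d
byte 10: 49 XOR e9 = a0
byte 11: b1 XOR 4f = fe
byte 12: 81 XOR ee = 6f

a59fc906c3030d0fb65da0fe6f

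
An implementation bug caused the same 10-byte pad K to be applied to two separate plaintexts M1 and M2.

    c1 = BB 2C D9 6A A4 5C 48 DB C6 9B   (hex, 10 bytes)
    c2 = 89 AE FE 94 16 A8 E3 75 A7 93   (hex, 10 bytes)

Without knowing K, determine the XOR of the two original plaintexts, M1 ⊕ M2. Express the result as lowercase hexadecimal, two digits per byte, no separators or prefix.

328227feb2f4abae6108

c1 ⊕ c2 = (M1 ⊕ K) ⊕ (M2 ⊕ K) = M1 ⊕ M2 — the shared key cancels under XOR.
byte 0: bb ^ 89 = 32
byte 1: 2c ^ ae = 82
byte 2: d9 ^ fe = 27
byte 3: 6a ^ 94 = fe
byte 4: a4 ^ 16 = b2
byte 5: 5c ^ a8 = f4
byte 6: 48 ^ e3 = ab
byte 7: db ^ 75 = ae
byte 8: c6 ^ a7 = 61
byte 9: 9b ^ 93 = 08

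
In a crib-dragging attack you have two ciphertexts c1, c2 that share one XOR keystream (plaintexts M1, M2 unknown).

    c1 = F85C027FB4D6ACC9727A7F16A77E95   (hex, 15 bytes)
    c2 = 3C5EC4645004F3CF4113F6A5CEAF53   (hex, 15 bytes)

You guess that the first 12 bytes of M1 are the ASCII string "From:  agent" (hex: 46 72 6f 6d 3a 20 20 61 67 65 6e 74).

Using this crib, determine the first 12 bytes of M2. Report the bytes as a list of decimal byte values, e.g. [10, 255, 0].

First, c1 ⊕ c2 = (M1 ⊕ K) ⊕ (M2 ⊕ K) = M1 ⊕ M2, so the key drops out. Then M2 = (M1 ⊕ M2) ⊕ M1 over the first 12 bytes.
byte 0: (f8 ⊕ 3c) ⊕ 46 = c4 ⊕ 46 = 82
byte 1: (5c ⊕ 5e) ⊕ 72 = 02 ⊕ 72 = 70
byte 2: (02 ⊕ c4) ⊕ 6f = c6 ⊕ 6f = a9
byte 3: (7f ⊕ 64) ⊕ 6d = 1b ⊕ 6d = 76
byte 4: (b4 ⊕ 50) ⊕ 3a = e4 ⊕ 3a = de
byte 5: (d6 ⊕ 04) ⊕ 20 = d2 ⊕ 20 = f2
byte 6: (ac ⊕ f3) ⊕ 20 = 5f ⊕ 20 = 7f
byte 7: (c9 ⊕ cf) ⊕ 61 = 06 ⊕ 61 = 67
byte 8: (72 ⊕ 41) ⊕ 67 = 33 ⊕ 67 = 54
byte 9: (7a ⊕ 13) ⊕ 65 = 69 ⊕ 65 = 0c
byte 10: (7f ⊕ f6) ⊕ 6e = 89 ⊕ 6e = e7
byte 11: (16 ⊕ a5) ⊕ 74 = b3 ⊕ 74 = c7

[130, 112, 169, 118, 222, 242, 127, 103, 84, 12, 231, 199]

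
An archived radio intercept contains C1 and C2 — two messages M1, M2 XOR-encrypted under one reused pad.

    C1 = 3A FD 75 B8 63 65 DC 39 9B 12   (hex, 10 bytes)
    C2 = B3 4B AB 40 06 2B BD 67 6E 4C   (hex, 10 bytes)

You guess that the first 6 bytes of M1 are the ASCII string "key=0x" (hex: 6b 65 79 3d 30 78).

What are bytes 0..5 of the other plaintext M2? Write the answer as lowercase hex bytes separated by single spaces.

e2 d3 a7 c5 55 36

First, C1 ⊕ C2 = (M1 ⊕ K) ⊕ (M2 ⊕ K) = M1 ⊕ M2, so the key drops out. Then M2 = (M1 ⊕ M2) ⊕ M1 over the first 6 bytes.
byte 0: (3a ⊕ b3) ⊕ 6b = 89 ⊕ 6b = e2
byte 1: (fd ⊕ 4b) ⊕ 65 = b6 ⊕ 65 = d3
byte 2: (75 ⊕ ab) ⊕ 79 = de ⊕ 79 = a7
byte 3: (b8 ⊕ 40) ⊕ 3d = f8 ⊕ 3d = c5
byte 4: (63 ⊕ 06) ⊕ 30 = 65 ⊕ 30 = 55
byte 5: (65 ⊕ 2b) ⊕ 78 = 4e ⊕ 78 = 36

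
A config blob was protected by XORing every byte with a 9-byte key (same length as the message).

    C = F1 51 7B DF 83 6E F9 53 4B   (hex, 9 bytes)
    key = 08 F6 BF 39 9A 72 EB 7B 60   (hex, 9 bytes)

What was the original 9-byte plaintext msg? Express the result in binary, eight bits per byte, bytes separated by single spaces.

XOR is its own inverse, so applying the key byte-wise gives the result directly.
11110001 XOR 00001000 = 11111001
01010001 XOR 11110110 = 10100111
01111011 XOR 10111111 = 11000100
11011111 XOR 00111001 = 11100110
10000011 XOR 10011010 = 00011001
01101110 XOR 01110010 = 00011100
11111001 XOR 11101011 = 00010010
01010011 XOR 01111011 = 00101000
01001011 XOR 01100000 = 00101011

11111001 10100111 11000100 11100110 00011001 00011100 00010010 00101000 00101011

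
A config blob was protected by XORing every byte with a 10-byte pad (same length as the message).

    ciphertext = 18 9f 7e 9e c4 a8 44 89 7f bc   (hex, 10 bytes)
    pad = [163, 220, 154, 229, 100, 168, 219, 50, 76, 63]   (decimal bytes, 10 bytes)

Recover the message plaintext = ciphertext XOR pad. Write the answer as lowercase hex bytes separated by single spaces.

bb 43 e4 7b a0 00 9f bb 33 83

XOR is its own inverse, so applying the key byte-wise gives the result directly.
18 XOR a3 = bb
9f XOR dc = 43
7e XOR 9a = e4
9e XOR e5 = 7b
c4 XOR 64 = a0
a8 XOR a8 = 00
44 XOR db = 9f
89 XOR 32 = bb
7f XOR 4c = 33
bc XOR 3f = 83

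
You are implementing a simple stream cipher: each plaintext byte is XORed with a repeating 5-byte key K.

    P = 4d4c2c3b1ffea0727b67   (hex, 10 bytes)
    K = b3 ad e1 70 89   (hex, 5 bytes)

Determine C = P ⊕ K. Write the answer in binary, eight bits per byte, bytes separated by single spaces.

11111110 11100001 11001101 01001011 10010110 01001101 00001101 10010011 00001011 11101110

The 5-byte key repeats, so the effective keystream is b3 ad e1 70 89 b3 ad e1 70 89.
byte 0: 4d xor b3 = fe
byte 1: 4c xor ad = e1
byte 2: 2c xor e1 = cd
byte 3: 3b xor 70 = 4b
byte 4: 1f xor 89 = 96
byte 5: fe xor b3 = 4d
byte 6: a0 xor ad = 0d
byte 7: 72 xor e1 = 93
byte 8: 7b xor 70 = 0b
byte 9: 67 xor 89 = ee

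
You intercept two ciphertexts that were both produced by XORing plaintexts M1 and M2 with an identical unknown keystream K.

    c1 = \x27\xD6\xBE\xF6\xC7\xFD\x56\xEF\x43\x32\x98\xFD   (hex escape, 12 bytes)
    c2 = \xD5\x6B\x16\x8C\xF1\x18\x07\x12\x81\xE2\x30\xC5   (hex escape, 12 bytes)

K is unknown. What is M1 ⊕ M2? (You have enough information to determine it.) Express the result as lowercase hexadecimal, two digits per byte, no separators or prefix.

c1 ⊕ c2 = (M1 ⊕ K) ⊕ (M2 ⊕ K) = M1 ⊕ M2 — the shared key cancels under XOR.
byte 0: 00100111 ⊕ 11010101 = 11110010
byte 1: 11010110 ⊕ 01101011 = 10111101
byte 2: 10111110 ⊕ 00010110 = 10101000
byte 3: 11110110 ⊕ 10001100 = 01111010
byte 4: 11000111 ⊕ 11110001 = 00110110
byte 5: 11111101 ⊕ 00011000 = 11100101
byte 6: 01010110 ⊕ 00000111 = 01010001
byte 7: 11101111 ⊕ 00010010 = 11111101
byte 8: 01000011 ⊕ 10000001 = 11000010
byte 9: 00110010 ⊕ 11100010 = 11010000
byte 10: 10011000 ⊕ 00110000 = 10101000
byte 11: 11111101 ⊕ 11000101 = 00111000

f2bda87a36e551fdc2d0a838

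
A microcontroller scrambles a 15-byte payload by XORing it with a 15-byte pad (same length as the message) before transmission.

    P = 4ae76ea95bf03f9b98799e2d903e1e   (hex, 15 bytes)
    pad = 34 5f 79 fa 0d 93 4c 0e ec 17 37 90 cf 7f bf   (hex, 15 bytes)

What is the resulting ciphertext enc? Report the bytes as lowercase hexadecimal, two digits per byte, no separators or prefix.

 74 xor  52 = 126
231 xor  95 = 184
110 xor 121 =  23
169 xor 250 =  83
 91 xor  13 =  86
240 xor 147 =  99
 63 xor  76 = 115
155 xor  14 = 149
152 xor 236 = 116
121 xor  23 = 110
158 xor  55 = 169
 45 xor 144 = 189
144 xor 207 =  95
 62 xor 127 =  65
 30 xor 191 = 161

7eb8175356637395746ea9bd5f41a1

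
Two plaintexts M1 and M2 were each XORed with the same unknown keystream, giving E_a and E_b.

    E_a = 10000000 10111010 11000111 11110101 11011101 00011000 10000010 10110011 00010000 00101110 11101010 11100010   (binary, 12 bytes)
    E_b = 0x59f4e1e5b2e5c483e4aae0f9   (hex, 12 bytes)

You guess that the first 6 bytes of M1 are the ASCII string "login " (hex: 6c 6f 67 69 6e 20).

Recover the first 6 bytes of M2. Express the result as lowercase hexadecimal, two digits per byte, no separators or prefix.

First, E_a ⊕ E_b = (M1 ⊕ K) ⊕ (M2 ⊕ K) = M1 ⊕ M2, so the key drops out. Then M2 = (M1 ⊕ M2) ⊕ M1 over the first 6 bytes.
byte 0: (80 ^ 59) ^ 6c = d9 ^ 6c = b5
byte 1: (ba ^ f4) ^ 6f = 4e ^ 6f = 21
byte 2: (c7 ^ e1) ^ 67 = 26 ^ 67 = 41
byte 3: (f5 ^ e5) ^ 69 = 10 ^ 69 = 79
byte 4: (dd ^ b2) ^ 6e = 6f ^ 6e = 01
byte 5: (18 ^ e5) ^ 20 = fd ^ 20 = dd

b521417901dd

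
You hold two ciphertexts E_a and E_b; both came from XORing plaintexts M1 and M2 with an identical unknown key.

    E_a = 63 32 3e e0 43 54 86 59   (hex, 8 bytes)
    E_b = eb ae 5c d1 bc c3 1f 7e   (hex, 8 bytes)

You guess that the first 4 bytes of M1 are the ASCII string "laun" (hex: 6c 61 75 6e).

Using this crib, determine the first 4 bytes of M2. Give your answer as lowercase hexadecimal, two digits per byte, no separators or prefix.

e4fd175f

First, E_a ⊕ E_b = (M1 ⊕ K) ⊕ (M2 ⊕ K) = M1 ⊕ M2, so the key drops out. Then M2 = (M1 ⊕ M2) ⊕ M1 over the first 4 bytes.
byte 0: (63 XOR eb) XOR 6c = 88 XOR 6c = e4
byte 1: (32 XOR ae) XOR 61 = 9c XOR 61 = fd
byte 2: (3e XOR 5c) XOR 75 = 62 XOR 75 = 17
byte 3: (e0 XOR d1) XOR 6e = 31 XOR 6e = 5f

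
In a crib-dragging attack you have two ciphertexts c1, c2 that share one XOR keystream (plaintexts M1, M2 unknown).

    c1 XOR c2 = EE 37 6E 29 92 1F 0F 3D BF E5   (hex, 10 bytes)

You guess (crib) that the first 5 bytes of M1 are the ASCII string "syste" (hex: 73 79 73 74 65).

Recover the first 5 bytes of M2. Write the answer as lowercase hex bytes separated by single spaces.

9d 4e 1d 5d f7

Since c1 ⊕ c2 = M1 ⊕ M2, XORing with the guessed M1 bytes yields the corresponding M2 bytes: M2 = (c1 ⊕ c2) ⊕ M1.
ee xor 73 = 9d
37 xor 79 = 4e
6e xor 73 = 1d
29 xor 74 = 5d
92 xor 65 = f7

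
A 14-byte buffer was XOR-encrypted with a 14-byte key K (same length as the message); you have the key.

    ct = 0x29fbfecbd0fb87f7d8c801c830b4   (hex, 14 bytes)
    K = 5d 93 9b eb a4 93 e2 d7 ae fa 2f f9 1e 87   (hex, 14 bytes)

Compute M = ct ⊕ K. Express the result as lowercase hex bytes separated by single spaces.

 41 XOR  93 = 116
251 XOR 147 = 104
254 XOR 155 = 101
203 XOR 235 =  32
208 XOR 164 = 116
251 XOR 147 = 104
135 XOR 226 = 101
247 XOR 215 =  32
216 XOR 174 = 118
200 XOR 250 =  50
  1 XOR  47 =  46
200 XOR 249 =  49
 48 XOR  30 =  46
180 XOR 135 =  51

74 68 65 20 74 68 65 20 76 32 2e 31 2e 33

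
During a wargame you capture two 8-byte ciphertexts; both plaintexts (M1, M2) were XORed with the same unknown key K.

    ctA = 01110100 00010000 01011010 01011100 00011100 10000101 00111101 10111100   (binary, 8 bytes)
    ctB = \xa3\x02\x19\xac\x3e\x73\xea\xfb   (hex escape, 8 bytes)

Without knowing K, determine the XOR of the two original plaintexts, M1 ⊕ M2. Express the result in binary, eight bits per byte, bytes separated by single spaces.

ctA ⊕ ctB = (M1 ⊕ K) ⊕ (M2 ⊕ K) = M1 ⊕ M2 — the shared key cancels under XOR.
116 xor 163 = 215
 16 xor   2 =  18
 90 xor  25 =  67
 92 xor 172 = 240
 28 xor  62 =  34
133 xor 115 = 246
 61 xor 234 = 215
188 xor 251 =  71

11010111 00010010 01000011 11110000 00100010 11110110 11010111 01000111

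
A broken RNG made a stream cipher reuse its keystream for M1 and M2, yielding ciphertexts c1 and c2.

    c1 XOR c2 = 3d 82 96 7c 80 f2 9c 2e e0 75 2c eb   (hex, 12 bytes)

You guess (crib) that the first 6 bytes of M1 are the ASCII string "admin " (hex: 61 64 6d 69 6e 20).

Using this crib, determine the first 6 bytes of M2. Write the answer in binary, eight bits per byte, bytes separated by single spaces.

Since c1 ⊕ c2 = M1 ⊕ M2, XORing with the guessed M1 bytes yields the corresponding M2 bytes: M2 = (c1 ⊕ c2) ⊕ M1.
3d xor 61 = 5c
82 xor 64 = e6
96 xor 6d = fb
7c xor 69 = 15
80 xor 6e = ee
f2 xor 20 = d2

01011100 11100110 11111011 00010101 11101110 11010010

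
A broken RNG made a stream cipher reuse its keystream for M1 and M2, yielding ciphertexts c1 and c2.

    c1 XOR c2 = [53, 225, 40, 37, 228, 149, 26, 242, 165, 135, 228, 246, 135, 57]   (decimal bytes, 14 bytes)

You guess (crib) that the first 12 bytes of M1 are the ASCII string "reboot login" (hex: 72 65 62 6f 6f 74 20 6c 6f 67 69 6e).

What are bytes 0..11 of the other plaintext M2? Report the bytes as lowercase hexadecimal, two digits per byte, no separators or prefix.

47844a4a8be13a9ecae08d98

Since c1 ⊕ c2 = M1 ⊕ M2, XORing with the guessed M1 bytes yields the corresponding M2 bytes: M2 = (c1 ⊕ c2) ⊕ M1.
35 ⊕ 72 = 47
e1 ⊕ 65 = 84
28 ⊕ 62 = 4a
25 ⊕ 6f = 4a
e4 ⊕ 6f = 8b
95 ⊕ 74 = e1
1a ⊕ 20 = 3a
f2 ⊕ 6c = 9e
a5 ⊕ 6f = ca
87 ⊕ 67 = e0
e4 ⊕ 69 = 8d
f6 ⊕ 6e = 98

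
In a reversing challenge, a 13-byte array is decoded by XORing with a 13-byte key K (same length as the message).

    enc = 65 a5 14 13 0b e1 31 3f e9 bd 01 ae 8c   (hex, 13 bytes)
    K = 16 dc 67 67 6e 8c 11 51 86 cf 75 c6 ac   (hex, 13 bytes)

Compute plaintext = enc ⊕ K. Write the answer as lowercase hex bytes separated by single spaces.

XOR is its own inverse, so applying the key byte-wise gives the result directly.
65 ⊕ 16 = 73
a5 ⊕ dc = 79
14 ⊕ 67 = 73
13 ⊕ 67 = 74
0b ⊕ 6e = 65
e1 ⊕ 8c = 6d
31 ⊕ 11 = 20
3f ⊕ 51 = 6e
e9 ⊕ 86 = 6f
bd ⊕ cf = 72
01 ⊕ 75 = 74
ae ⊕ c6 = 68
8c ⊕ ac = 20

73 79 73 74 65 6d 20 6e 6f 72 74 68 20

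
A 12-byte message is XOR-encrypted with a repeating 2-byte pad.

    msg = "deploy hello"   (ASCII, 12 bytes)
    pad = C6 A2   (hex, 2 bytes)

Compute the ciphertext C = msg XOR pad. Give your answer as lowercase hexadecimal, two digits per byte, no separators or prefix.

The 2-byte key repeats, so the effective keystream is c6 a2 c6 a2 c6 a2 c6 a2 c6 a2 c6 a2.
byte 0: 64 ⊕ c6 = a2
byte 1: 65 ⊕ a2 = c7
byte 2: 70 ⊕ c6 = b6
byte 3: 6c ⊕ a2 = ce
byte 4: 6f ⊕ c6 = a9
byte 5: 79 ⊕ a2 = db
byte 6: 20 ⊕ c6 = e6
byte 7: 68 ⊕ a2 = ca
byte 8: 65 ⊕ c6 = a3
byte 9: 6c ⊕ a2 = ce
byte 10: 6c ⊕ c6 = aa
byte 11: 6f ⊕ a2 = cd

a2c7b6cea9dbe6caa3ceaacd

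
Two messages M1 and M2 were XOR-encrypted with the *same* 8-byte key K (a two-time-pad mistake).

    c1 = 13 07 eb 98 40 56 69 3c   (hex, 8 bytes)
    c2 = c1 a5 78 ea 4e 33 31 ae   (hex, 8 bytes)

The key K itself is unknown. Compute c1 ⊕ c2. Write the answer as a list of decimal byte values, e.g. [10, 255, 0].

c1 ⊕ c2 = (M1 ⊕ K) ⊕ (M2 ⊕ K) = M1 ⊕ M2 — the shared key cancels under XOR.
 19 ⊕ 193 = 210
  7 ⊕ 165 = 162
235 ⊕ 120 = 147
152 ⊕ 234 = 114
 64 ⊕  78 =  14
 86 ⊕  51 = 101
105 ⊕  49 =  88
 60 ⊕ 174 = 146

[210, 162, 147, 114, 14, 101, 88, 146]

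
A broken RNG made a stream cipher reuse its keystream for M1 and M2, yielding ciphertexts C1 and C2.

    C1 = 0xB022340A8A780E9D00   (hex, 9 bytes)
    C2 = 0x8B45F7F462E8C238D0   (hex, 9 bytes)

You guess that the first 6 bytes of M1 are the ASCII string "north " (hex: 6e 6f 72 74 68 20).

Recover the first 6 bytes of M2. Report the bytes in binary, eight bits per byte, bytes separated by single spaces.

01010101 00001000 10110001 10001010 10000000 10110000

First, C1 ⊕ C2 = (M1 ⊕ K) ⊕ (M2 ⊕ K) = M1 ⊕ M2, so the key drops out. Then M2 = (M1 ⊕ M2) ⊕ M1 over the first 6 bytes.
byte 0: (b0 xor 8b) xor 6e = 3b xor 6e = 55
byte 1: (22 xor 45) xor 6f = 67 xor 6f = 08
byte 2: (34 xor f7) xor 72 = c3 xor 72 = b1
byte 3: (0a xor f4) xor 74 = fe xor 74 = 8a
byte 4: (8a xor 62) xor 68 = e8 xor 68 = 80
byte 5: (78 xor e8) xor 20 = 90 xor 20 = b0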